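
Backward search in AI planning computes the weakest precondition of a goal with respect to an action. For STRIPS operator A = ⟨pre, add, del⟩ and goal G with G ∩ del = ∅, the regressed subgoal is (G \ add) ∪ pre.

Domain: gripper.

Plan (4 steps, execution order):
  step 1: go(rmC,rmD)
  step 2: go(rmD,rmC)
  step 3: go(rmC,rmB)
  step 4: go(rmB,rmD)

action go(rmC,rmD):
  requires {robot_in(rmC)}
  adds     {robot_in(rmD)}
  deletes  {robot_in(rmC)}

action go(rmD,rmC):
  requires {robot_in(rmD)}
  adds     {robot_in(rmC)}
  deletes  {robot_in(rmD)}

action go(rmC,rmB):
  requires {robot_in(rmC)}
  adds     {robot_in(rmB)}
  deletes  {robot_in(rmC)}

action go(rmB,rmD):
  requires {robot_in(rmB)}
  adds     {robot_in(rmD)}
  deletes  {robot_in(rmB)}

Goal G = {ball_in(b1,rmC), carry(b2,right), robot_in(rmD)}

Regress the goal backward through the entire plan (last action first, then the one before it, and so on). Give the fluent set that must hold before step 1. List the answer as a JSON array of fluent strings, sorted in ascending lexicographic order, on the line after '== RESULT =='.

Work backward from the goal:
  through step 4 (go(rmB,rmD)): drop {robot_in(rmD)}, keep {ball_in(b1,rmC), carry(b2,right)}, require {robot_in(rmB)}
    → {ball_in(b1,rmC), carry(b2,right), robot_in(rmB)}
  through step 3 (go(rmC,rmB)): drop {robot_in(rmB)}, keep {ball_in(b1,rmC), carry(b2,right)}, require {robot_in(rmC)}
    → {ball_in(b1,rmC), carry(b2,right), robot_in(rmC)}
  through step 2 (go(rmD,rmC)): drop {robot_in(rmC)}, keep {ball_in(b1,rmC), carry(b2,right)}, require {robot_in(rmD)}
    → {ball_in(b1,rmC), carry(b2,right), robot_in(rmD)}
  through step 1 (go(rmC,rmD)): drop {robot_in(rmD)}, keep {ball_in(b1,rmC), carry(b2,right)}, require {robot_in(rmC)}
    → {ball_in(b1,rmC), carry(b2,right), robot_in(rmC)}

== RESULT ==
["ball_in(b1,rmC)", "carry(b2,right)", "robot_in(rmC)"]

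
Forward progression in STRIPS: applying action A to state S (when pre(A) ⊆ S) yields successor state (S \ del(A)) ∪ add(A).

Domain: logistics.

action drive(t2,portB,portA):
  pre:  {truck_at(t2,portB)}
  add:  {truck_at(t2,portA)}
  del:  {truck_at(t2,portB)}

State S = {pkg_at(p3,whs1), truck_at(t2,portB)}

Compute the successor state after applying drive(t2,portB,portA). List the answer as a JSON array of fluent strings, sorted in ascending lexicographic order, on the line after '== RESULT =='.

Progress:
  pre ⊆ S: {truck_at(t2,portB)} ⊆ S  — applicable
  S \ del = {pkg_at(p3,whs1)}
  ∪ add   = {pkg_at(p3,whs1), truck_at(t2,portA)}

== RESULT ==
["pkg_at(p3,whs1)", "truck_at(t2,portA)"]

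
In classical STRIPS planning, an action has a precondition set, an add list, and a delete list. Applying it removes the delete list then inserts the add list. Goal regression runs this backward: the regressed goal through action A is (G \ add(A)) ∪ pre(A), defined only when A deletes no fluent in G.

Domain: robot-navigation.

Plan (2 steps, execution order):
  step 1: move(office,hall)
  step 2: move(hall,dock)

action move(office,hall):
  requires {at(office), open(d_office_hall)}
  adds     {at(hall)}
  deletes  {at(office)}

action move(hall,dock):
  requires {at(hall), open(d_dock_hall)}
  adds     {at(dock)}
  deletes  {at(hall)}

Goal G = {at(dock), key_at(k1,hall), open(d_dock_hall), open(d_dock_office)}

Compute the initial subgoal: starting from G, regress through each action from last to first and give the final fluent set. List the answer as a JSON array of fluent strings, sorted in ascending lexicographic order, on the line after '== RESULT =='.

Regress step by step:
  through step 2 (move(hall,dock)): drop {at(dock)}, keep {key_at(k1,hall), open(d_dock_hall), open(d_dock_office)}, require {at(hall), open(d_dock_hall)}
    → {at(hall), key_at(k1,hall), open(d_dock_hall), open(d_dock_office)}
  through step 1 (move(office,hall)): drop {at(hall)}, keep {key_at(k1,hall), open(d_dock_hall), open(d_dock_office)}, require {at(office), open(d_office_hall)}
    → {at(office), key_at(k1,hall), open(d_dock_hall), open(d_dock_office), open(d_office_hall)}

== RESULT ==
["at(office)", "key_at(k1,hall)", "open(d_dock_hall)", "open(d_dock_office)", "open(d_office_hall)"]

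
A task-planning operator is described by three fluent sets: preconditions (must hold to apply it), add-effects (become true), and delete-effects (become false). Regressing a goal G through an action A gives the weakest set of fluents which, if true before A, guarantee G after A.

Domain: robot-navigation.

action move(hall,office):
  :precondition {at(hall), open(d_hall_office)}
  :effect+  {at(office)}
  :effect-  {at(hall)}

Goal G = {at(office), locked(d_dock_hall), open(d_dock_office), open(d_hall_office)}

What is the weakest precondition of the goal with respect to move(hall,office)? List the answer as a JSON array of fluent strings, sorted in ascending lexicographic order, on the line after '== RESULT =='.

Compute (G \ add) ∪ pre:
  G ∩ del = {}  (empty — regression defined)
  G \ add = {at(office), locked(d_dock_hall), open(d_dock_office), open(d_hall_office)} \ {at(office)} = {locked(d_dock_hall), open(d_dock_office), open(d_hall_office)}
  ∪ pre   = {locked(d_dock_hall), open(d_dock_office), open(d_hall_office)} ∪ {at(hall), open(d_hall_office)}
          = {at(hall), locked(d_dock_hall), open(d_dock_office), open(d_hall_office)}

== RESULT ==
["at(hall)", "locked(d_dock_hall)", "open(d_dock_office)", "open(d_hall_office)"]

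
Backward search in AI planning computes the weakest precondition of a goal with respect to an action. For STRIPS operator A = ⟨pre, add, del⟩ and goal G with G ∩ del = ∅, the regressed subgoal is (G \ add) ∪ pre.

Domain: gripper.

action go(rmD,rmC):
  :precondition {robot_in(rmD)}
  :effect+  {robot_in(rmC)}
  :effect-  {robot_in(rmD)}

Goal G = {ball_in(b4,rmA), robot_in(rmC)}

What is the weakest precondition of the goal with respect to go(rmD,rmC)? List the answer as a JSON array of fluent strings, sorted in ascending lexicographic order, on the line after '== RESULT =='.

Regress:
  G ∩ del = {}  (empty — regression defined)
  G \ add = {ball_in(b4,rmA), robot_in(rmC)} \ {robot_in(rmC)} = {ball_in(b4,rmA)}
  ∪ pre   = {ball_in(b4,rmA)} ∪ {robot_in(rmD)}
          = {ball_in(b4,rmA), robot_in(rmD)}

== RESULT ==
["ball_in(b4,rmA)", "robot_in(rmD)"]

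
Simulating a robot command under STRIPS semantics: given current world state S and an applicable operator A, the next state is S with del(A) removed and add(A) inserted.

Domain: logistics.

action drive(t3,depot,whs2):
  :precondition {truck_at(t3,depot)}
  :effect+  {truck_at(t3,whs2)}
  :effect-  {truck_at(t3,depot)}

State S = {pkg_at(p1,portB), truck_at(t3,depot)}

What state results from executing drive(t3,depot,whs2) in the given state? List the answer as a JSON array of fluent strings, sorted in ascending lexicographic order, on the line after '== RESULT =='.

Progress:
  pre ⊆ S: {truck_at(t3,depot)} ⊆ S  — applicable
  S \ del = {pkg_at(p1,portB)}
  ∪ add   = {pkg_at(p1,portB), truck_at(t3,whs2)}

== RESULT ==
["pkg_at(p1,portB)", "truck_at(t3,whs2)"]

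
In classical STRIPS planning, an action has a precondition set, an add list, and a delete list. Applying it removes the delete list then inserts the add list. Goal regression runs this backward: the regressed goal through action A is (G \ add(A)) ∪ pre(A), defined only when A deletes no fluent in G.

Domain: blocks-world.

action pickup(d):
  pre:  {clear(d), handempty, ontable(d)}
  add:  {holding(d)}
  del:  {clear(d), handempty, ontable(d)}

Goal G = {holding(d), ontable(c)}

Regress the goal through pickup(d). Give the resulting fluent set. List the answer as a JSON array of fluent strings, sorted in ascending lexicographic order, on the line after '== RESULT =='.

Compute (G \ add) ∪ pre:
  G ∩ del = {}  (empty — regression defined)
  G \ add = {holding(d), ontable(c)} \ {holding(d)} = {ontable(c)}
  ∪ pre   = {ontable(c)} ∪ {clear(d), handempty, ontable(d)}
          = {clear(d), handempty, ontable(c), ontable(d)}

== RESULT ==
["clear(d)", "handempty", "ontable(c)", "ontable(d)"]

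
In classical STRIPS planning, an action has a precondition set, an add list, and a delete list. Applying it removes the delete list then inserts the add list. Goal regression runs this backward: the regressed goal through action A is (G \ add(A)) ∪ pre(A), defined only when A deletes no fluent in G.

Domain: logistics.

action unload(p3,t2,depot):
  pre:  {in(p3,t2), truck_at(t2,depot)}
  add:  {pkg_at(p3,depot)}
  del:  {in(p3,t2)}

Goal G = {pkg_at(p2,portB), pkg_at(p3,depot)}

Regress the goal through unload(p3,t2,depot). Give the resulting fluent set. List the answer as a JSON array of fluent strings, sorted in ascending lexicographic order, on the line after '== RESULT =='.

Compute (G \ add) ∪ pre:
  G ∩ del = {}  (empty — regression defined)
  G \ add = {pkg_at(p2,portB), pkg_at(p3,depot)} \ {pkg_at(p3,depot)} = {pkg_at(p2,portB)}
  ∪ pre   = {pkg_at(p2,portB)} ∪ {in(p3,t2), truck_at(t2,depot)}
          = {in(p3,t2), pkg_at(p2,portB), truck_at(t2,depot)}

== RESULT ==
["in(p3,t2)", "pkg_at(p2,portB)", "truck_at(t2,depot)"]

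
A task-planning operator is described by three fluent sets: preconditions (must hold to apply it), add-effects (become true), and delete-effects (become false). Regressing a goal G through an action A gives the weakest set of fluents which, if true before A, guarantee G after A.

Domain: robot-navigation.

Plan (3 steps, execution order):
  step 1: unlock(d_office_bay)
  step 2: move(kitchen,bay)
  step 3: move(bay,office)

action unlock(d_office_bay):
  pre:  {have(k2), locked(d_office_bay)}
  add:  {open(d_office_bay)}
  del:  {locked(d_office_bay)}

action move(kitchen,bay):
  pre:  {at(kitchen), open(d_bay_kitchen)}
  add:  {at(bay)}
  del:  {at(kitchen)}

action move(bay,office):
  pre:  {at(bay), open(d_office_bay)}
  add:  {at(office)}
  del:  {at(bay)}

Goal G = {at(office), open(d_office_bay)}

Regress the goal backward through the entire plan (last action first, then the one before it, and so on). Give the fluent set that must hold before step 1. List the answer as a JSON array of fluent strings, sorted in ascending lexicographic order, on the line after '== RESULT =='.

Regress step by step:
  through step 3 (move(bay,office)): drop {at(office)}, keep {open(d_office_bay)}, require {at(bay), open(d_office_bay)}
    → {at(bay), open(d_office_bay)}
  through step 2 (move(kitchen,bay)): drop {at(bay)}, keep {open(d_office_bay)}, require {at(kitchen), open(d_bay_kitchen)}
    → {at(kitchen), open(d_bay_kitchen), open(d_office_bay)}
  through step 1 (unlock(d_office_bay)): drop {open(d_office_bay)}, keep {at(kitchen), open(d_bay_kitchen)}, require {have(k2), locked(d_office_bay)}
    → {at(kitchen), have(k2), locked(d_office_bay), open(d_bay_kitchen)}

== RESULT ==
["at(kitchen)", "have(k2)", "locked(d_office_bay)", "open(d_bay_kitchen)"]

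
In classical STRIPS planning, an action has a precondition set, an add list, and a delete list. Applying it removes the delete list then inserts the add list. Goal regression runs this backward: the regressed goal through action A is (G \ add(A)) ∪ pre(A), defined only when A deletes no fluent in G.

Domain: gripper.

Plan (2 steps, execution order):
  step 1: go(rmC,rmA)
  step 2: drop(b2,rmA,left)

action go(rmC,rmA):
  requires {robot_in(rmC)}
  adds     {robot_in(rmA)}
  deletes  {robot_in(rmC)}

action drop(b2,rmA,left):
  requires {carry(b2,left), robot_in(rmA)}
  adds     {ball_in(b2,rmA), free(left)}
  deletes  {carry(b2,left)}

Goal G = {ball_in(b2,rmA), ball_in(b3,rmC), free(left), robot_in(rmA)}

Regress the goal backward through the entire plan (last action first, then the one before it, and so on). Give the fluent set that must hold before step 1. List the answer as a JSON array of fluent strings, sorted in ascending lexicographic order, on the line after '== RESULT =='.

Regress step by step:
  through step 2 (drop(b2,rmA,left)): drop {ball_in(b2,rmA), free(left)}, keep {ball_in(b3,rmC), robot_in(rmA)}, require {carry(b2,left), robot_in(rmA)}
    → {ball_in(b3,rmC), carry(b2,left), robot_in(rmA)}
  through step 1 (go(rmC,rmA)): drop {robot_in(rmA)}, keep {ball_in(b3,rmC), carry(b2,left)}, require {robot_in(rmC)}
    → {ball_in(b3,rmC), carry(b2,left), robot_in(rmC)}

== RESULT ==
["ball_in(b3,rmC)", "carry(b2,left)", "robot_in(rmC)"]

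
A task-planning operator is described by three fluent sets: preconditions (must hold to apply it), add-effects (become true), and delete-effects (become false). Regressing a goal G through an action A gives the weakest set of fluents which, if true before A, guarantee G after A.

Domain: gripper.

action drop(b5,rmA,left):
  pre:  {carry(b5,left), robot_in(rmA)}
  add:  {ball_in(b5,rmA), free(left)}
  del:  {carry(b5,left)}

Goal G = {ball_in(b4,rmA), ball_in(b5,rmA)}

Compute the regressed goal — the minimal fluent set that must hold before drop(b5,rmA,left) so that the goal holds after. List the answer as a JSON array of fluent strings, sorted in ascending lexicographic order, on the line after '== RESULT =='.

Compute (G \ add) ∪ pre:
  G ∩ del = {}  (empty — regression defined)
  G \ add = {ball_in(b4,rmA), ball_in(b5,rmA)} \ {ball_in(b5,rmA), free(left)} = {ball_in(b4,rmA)}
  ∪ pre   = {ball_in(b4,rmA)} ∪ {carry(b5,left), robot_in(rmA)}
          = {ball_in(b4,rmA), carry(b5,left), robot_in(rmA)}

== RESULT ==
["ball_in(b4,rmA)", "carry(b5,left)", "robot_in(rmA)"]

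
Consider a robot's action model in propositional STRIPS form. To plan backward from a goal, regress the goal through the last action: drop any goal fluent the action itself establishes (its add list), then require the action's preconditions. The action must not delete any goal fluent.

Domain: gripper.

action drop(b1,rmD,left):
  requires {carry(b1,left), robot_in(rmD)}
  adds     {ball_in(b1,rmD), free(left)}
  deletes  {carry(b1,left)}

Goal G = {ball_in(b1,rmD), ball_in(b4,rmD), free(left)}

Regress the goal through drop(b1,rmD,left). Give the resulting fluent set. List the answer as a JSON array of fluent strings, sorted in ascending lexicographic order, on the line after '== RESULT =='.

Compute (G \ add) ∪ pre:
  G ∩ del = {}  (empty — regression defined)
  G \ add = {ball_in(b1,rmD), ball_in(b4,rmD), free(left)} \ {ball_in(b1,rmD), free(left)} = {ball_in(b4,rmD)}
  ∪ pre   = {ball_in(b4,rmD)} ∪ {carry(b1,left), robot_in(rmD)}
          = {ball_in(b4,rmD), carry(b1,left), robot_in(rmD)}

== RESULT ==
["ball_in(b4,rmD)", "carry(b1,left)", "robot_in(rmD)"]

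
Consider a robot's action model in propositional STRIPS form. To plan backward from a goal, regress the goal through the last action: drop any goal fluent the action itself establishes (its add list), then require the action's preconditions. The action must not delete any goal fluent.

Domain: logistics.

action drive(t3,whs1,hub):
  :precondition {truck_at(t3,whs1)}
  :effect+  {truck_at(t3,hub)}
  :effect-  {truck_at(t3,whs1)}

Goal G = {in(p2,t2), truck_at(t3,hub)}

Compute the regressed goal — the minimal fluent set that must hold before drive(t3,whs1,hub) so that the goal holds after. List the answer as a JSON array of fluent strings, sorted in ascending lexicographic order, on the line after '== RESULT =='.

Regress:
  G ∩ del = {}  (empty — regression defined)
  G \ add = {in(p2,t2), truck_at(t3,hub)} \ {truck_at(t3,hub)} = {in(p2,t2)}
  ∪ pre   = {in(p2,t2)} ∪ {truck_at(t3,whs1)}
          = {in(p2,t2), truck_at(t3,whs1)}

== RESULT ==
["in(p2,t2)", "truck_at(t3,whs1)"]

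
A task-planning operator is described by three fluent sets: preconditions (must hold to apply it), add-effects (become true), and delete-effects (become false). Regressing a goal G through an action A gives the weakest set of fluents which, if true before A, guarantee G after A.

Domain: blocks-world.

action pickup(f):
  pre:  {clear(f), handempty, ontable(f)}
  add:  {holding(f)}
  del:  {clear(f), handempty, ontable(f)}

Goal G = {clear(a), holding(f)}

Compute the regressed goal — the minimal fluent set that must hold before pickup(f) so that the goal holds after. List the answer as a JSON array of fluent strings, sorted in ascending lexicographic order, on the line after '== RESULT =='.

Regress:
  G ∩ del = {}  (empty — regression defined)
  G \ add = {clear(a), holding(f)} \ {holding(f)} = {clear(a)}
  ∪ pre   = {clear(a)} ∪ {clear(f), handempty, ontable(f)}
          = {clear(a), clear(f), handempty, ontable(f)}

== RESULT ==
["clear(a)", "clear(f)", "handempty", "ontable(f)"]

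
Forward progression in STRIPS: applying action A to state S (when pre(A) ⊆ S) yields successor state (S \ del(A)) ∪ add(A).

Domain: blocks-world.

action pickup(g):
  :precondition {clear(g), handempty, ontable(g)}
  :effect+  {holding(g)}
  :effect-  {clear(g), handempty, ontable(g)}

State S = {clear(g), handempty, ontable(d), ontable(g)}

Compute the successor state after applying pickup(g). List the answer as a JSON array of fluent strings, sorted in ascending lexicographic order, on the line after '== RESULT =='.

Compute (S \ del) ∪ add:
  pre ⊆ S: {clear(g), handempty, ontable(g)} ⊆ S  — applicable
  S \ del = {ontable(d)}
  ∪ add   = {holding(g), ontable(d)}

== RESULT ==
["holding(g)", "ontable(d)"]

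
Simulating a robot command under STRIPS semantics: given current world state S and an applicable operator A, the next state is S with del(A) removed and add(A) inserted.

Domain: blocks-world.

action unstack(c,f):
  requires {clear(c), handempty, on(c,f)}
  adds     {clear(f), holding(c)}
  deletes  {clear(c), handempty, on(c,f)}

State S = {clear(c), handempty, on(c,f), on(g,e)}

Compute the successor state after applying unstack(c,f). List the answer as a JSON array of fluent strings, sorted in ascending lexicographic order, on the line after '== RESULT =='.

Progress:
  pre ⊆ S: {clear(c), handempty, on(c,f)} ⊆ S  — applicable
  S \ del = {on(g,e)}
  ∪ add   = {clear(f), holding(c), on(g,e)}

== RESULT ==
["clear(f)", "holding(c)", "on(g,e)"]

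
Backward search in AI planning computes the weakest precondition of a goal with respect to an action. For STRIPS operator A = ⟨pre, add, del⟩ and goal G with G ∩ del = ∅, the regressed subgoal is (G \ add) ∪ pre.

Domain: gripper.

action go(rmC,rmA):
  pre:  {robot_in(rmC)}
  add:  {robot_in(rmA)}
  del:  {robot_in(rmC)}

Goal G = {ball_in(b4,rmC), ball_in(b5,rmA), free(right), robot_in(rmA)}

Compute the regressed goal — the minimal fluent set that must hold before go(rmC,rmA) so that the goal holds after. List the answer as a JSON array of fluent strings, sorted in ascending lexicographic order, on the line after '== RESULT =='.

Compute (G \ add) ∪ pre:
  G ∩ del = {}  (empty — regression defined)
  G \ add = {ball_in(b4,rmC), ball_in(b5,rmA), free(right), robot_in(rmA)} \ {robot_in(rmA)} = {ball_in(b4,rmC), ball_in(b5,rmA), free(right)}
  ∪ pre   = {ball_in(b4,rmC), ball_in(b5,rmA), free(right)} ∪ {robot_in(rmC)}
          = {ball_in(b4,rmC), ball_in(b5,rmA), free(right), robot_in(rmC)}

== RESULT ==
["ball_in(b4,rmC)", "ball_in(b5,rmA)", "free(right)", "robot_in(rmC)"]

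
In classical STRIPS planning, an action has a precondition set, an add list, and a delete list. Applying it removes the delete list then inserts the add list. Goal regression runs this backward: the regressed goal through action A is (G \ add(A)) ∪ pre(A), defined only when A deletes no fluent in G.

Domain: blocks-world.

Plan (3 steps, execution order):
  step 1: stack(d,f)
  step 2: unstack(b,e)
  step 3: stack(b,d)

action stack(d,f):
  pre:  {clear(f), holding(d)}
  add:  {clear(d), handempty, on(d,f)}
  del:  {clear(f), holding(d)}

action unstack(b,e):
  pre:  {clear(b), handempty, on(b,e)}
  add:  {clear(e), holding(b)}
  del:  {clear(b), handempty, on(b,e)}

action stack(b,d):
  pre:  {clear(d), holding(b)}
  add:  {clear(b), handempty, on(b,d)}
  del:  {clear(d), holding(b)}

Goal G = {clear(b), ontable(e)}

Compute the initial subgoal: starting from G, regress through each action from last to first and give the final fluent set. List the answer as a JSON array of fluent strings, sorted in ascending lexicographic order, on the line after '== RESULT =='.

Regress step by step:
  through step 3 (stack(b,d)): drop {clear(b)}, keep {ontable(e)}, require {clear(d), holding(b)}
    → {clear(d), holding(b), ontable(e)}
  through step 2 (unstack(b,e)): drop {holding(b)}, keep {clear(d), ontable(e)}, require {clear(b), handempty, on(b,e)}
    → {clear(b), clear(d), handempty, on(b,e), ontable(e)}
  through step 1 (stack(d,f)): drop {clear(d), handempty}, keep {clear(b), on(b,e), ontable(e)}, require {clear(f), holding(d)}
    → {clear(b), clear(f), holding(d), on(b,e), ontable(e)}

== RESULT ==
["clear(b)", "clear(f)", "holding(d)", "on(b,e)", "ontable(e)"]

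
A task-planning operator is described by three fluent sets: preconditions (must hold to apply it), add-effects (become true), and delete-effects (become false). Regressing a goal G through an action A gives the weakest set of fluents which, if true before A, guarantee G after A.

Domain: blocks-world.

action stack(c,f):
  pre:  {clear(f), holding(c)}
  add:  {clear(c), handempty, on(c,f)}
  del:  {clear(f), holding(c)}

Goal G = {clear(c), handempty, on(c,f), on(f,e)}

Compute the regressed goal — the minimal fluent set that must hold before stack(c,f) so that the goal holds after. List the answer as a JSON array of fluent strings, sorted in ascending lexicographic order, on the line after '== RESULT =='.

Compute (G \ add) ∪ pre:
  G ∩ del = {}  (empty — regression defined)
  G \ add = {clear(c), handempty, on(c,f), on(f,e)} \ {clear(c), handempty, on(c,f)} = {on(f,e)}
  ∪ pre   = {on(f,e)} ∪ {clear(f), holding(c)}
          = {clear(f), holding(c), on(f,e)}

== RESULT ==
["clear(f)", "holding(c)", "on(f,e)"]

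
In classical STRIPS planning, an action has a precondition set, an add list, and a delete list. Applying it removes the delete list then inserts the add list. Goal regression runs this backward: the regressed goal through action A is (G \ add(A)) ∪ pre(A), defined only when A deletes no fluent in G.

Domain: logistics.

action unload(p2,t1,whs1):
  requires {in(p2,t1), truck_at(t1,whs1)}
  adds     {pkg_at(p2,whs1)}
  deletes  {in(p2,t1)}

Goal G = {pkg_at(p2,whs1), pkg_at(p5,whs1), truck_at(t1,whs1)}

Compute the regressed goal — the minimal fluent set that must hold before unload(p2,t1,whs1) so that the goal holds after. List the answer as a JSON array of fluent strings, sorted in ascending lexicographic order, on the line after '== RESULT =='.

Compute (G \ add) ∪ pre:
  G ∩ del = {}  (empty — regression defined)
  G \ add = {pkg_at(p2,whs1), pkg_at(p5,whs1), truck_at(t1,whs1)} \ {pkg_at(p2,whs1)} = {pkg_at(p5,whs1), truck_at(t1,whs1)}
  ∪ pre   = {pkg_at(p5,whs1), truck_at(t1,whs1)} ∪ {in(p2,t1), truck_at(t1,whs1)}
          = {in(p2,t1), pkg_at(p5,whs1), truck_at(t1,whs1)}

== RESULT ==
["in(p2,t1)", "pkg_at(p5,whs1)", "truck_at(t1,whs1)"]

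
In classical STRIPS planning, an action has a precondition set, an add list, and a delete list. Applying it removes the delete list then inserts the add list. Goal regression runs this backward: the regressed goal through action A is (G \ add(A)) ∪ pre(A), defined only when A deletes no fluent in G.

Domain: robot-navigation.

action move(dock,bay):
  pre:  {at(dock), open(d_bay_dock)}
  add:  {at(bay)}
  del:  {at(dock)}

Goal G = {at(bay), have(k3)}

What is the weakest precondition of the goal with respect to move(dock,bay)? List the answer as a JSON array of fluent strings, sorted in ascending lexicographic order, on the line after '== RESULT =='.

Regress:
  G ∩ del = {}  (empty — regression defined)
  G \ add = {at(bay), have(k3)} \ {at(bay)} = {have(k3)}
  ∪ pre   = {have(k3)} ∪ {at(dock), open(d_bay_dock)}
          = {at(dock), have(k3), open(d_bay_dock)}

== RESULT ==
["at(dock)", "have(k3)", "open(d_bay_dock)"]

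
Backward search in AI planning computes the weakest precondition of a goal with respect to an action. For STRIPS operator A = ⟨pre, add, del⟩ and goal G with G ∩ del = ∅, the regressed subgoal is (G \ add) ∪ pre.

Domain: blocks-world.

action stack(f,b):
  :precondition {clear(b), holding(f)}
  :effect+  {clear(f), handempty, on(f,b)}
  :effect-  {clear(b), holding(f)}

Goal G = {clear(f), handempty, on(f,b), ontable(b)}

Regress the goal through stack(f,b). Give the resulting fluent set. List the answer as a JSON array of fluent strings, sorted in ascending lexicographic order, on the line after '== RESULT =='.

Regress:
  G ∩ del = {}  (empty — regression defined)
  G \ add = {clear(f), handempty, on(f,b), ontable(b)} \ {clear(f), handempty, on(f,b)} = {ontable(b)}
  ∪ pre   = {ontable(b)} ∪ {clear(b), holding(f)}
          = {clear(b), holding(f), ontable(b)}

== RESULT ==
["clear(b)", "holding(f)", "ontable(b)"]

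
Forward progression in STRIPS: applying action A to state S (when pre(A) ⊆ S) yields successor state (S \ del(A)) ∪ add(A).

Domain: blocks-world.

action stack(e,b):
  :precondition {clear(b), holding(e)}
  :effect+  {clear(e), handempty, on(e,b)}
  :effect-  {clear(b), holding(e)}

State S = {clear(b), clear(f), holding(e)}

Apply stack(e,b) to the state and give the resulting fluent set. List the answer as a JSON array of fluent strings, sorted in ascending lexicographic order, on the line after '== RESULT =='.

Progress:
  pre ⊆ S: {clear(b), holding(e)} ⊆ S  — applicable
  S \ del = {clear(f)}
  ∪ add   = {clear(e), clear(f), handempty, on(e,b)}

== RESULT ==
["clear(e)", "clear(f)", "handempty", "on(e,b)"]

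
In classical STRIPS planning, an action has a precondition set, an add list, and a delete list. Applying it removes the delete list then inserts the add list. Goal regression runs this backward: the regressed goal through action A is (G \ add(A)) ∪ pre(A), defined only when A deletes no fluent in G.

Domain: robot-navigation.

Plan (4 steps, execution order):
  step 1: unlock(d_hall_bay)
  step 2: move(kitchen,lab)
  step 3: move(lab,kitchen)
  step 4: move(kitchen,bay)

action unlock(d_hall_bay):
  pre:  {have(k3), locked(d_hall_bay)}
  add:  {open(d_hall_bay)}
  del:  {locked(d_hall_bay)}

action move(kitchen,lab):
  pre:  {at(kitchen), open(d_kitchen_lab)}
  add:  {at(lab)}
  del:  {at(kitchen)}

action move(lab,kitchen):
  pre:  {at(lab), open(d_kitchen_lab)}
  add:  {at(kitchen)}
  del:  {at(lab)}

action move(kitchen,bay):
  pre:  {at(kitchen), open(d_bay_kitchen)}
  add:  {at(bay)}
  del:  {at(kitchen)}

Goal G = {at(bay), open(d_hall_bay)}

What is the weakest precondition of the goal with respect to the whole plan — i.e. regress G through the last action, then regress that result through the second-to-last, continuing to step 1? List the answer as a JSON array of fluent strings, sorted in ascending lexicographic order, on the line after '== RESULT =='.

Regress step by step:
  through step 4 (move(kitchen,bay)): drop {at(bay)}, keep {open(d_hall_bay)}, require {at(kitchen), open(d_bay_kitchen)}
    → {at(kitchen), open(d_bay_kitchen), open(d_hall_bay)}
  through step 3 (move(lab,kitchen)): drop {at(kitchen)}, keep {open(d_bay_kitchen), open(d_hall_bay)}, require {at(lab), open(d_kitchen_lab)}
    → {at(lab), open(d_bay_kitchen), open(d_hall_bay), open(d_kitchen_lab)}
  through step 2 (move(kitchen,lab)): drop {at(lab)}, keep {open(d_bay_kitchen), open(d_hall_bay), open(d_kitchen_lab)}, require {at(kitchen), open(d_kitchen_lab)}
    → {at(kitchen), open(d_bay_kitchen), open(d_hall_bay), open(d_kitchen_lab)}
  through step 1 (unlock(d_hall_bay)): drop {open(d_hall_bay)}, keep {at(kitchen), open(d_bay_kitchen), open(d_kitchen_lab)}, require {have(k3), locked(d_hall_bay)}
    → {at(kitchen), have(k3), locked(d_hall_bay), open(d_bay_kitchen), open(d_kitchen_lab)}

== RESULT ==
["at(kitchen)", "have(k3)", "locked(d_hall_bay)", "open(d_bay_kitchen)", "open(d_kitchen_lab)"]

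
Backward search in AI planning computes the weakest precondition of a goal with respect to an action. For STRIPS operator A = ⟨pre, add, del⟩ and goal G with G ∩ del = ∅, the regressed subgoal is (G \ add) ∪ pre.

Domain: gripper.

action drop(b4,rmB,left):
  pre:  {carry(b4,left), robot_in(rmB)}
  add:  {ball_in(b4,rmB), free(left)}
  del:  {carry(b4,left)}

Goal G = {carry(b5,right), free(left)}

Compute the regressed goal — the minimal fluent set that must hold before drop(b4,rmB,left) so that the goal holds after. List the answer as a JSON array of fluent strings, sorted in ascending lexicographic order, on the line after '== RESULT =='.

Regress:
  G ∩ del = {}  (empty — regression defined)
  G \ add = {carry(b5,right), free(left)} \ {ball_in(b4,rmB), free(left)} = {carry(b5,right)}
  ∪ pre   = {carry(b5,right)} ∪ {carry(b4,left), robot_in(rmB)}
          = {carry(b4,left), carry(b5,right), robot_in(rmB)}

== RESULT ==
["carry(b4,left)", "carry(b5,right)", "robot_in(rmB)"]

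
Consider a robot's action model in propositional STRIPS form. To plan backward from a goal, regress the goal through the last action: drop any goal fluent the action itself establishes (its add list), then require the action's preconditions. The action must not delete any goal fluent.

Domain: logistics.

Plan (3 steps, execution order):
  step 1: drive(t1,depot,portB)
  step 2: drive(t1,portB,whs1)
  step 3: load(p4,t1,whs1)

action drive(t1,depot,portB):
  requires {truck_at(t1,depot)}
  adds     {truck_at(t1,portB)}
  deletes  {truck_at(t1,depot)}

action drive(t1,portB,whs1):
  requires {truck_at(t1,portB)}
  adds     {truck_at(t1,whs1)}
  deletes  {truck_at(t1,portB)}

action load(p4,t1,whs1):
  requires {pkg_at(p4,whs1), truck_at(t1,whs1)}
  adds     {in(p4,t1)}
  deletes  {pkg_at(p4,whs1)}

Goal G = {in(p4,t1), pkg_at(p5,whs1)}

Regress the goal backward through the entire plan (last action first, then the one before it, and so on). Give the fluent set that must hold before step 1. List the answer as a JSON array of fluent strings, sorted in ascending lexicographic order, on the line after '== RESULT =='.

Work backward from the goal:
  through step 3 (load(p4,t1,whs1)): drop {in(p4,t1)}, keep {pkg_at(p5,whs1)}, require {pkg_at(p4,whs1), truck_at(t1,whs1)}
    → {pkg_at(p4,whs1), pkg_at(p5,whs1), truck_at(t1,whs1)}
  through step 2 (drive(t1,portB,whs1)): drop {truck_at(t1,whs1)}, keep {pkg_at(p4,whs1), pkg_at(p5,whs1)}, require {truck_at(t1,portB)}
    → {pkg_at(p4,whs1), pkg_at(p5,whs1), truck_at(t1,portB)}
  through step 1 (drive(t1,depot,portB)): drop {truck_at(t1,portB)}, keep {pkg_at(p4,whs1), pkg_at(p5,whs1)}, require {truck_at(t1,depot)}
    → {pkg_at(p4,whs1), pkg_at(p5,whs1), truck_at(t1,depot)}

== RESULT ==
["pkg_at(p4,whs1)", "pkg_at(p5,whs1)", "truck_at(t1,depot)"]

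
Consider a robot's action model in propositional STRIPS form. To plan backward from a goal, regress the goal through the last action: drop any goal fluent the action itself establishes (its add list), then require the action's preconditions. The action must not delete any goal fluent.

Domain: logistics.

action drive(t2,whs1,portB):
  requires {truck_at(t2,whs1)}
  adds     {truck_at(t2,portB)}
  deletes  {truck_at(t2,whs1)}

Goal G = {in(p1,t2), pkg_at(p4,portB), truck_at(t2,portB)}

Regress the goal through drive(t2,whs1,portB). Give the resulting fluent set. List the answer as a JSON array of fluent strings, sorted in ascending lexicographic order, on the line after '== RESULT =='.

Regress:
  G ∩ del = {}  (empty — regression defined)
  G \ add = {in(p1,t2), pkg_at(p4,portB), truck_at(t2,portB)} \ {truck_at(t2,portB)} = {in(p1,t2), pkg_at(p4,portB)}
  ∪ pre   = {in(p1,t2), pkg_at(p4,portB)} ∪ {truck_at(t2,whs1)}
          = {in(p1,t2), pkg_at(p4,portB), truck_at(t2,whs1)}

== RESULT ==
["in(p1,t2)", "pkg_at(p4,portB)", "truck_at(t2,whs1)"]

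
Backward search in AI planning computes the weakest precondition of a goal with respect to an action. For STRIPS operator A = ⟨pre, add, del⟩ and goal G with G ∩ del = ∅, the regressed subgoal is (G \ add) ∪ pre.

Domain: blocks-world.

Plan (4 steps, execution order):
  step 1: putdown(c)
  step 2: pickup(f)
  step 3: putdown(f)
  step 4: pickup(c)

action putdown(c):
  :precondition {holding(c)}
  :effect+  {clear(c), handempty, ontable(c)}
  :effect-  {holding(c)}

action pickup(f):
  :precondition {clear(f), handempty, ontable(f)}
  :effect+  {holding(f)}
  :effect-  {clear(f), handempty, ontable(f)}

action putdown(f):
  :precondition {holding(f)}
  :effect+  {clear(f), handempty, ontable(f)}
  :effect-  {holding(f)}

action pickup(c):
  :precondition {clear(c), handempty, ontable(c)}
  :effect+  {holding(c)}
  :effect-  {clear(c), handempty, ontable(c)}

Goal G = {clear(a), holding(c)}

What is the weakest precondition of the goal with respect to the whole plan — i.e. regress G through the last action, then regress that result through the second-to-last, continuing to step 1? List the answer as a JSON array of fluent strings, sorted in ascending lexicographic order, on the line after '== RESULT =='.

Regress step by step:
  through step 4 (pickup(c)): drop {holding(c)}, keep {clear(a)}, require {clear(c), handempty, ontable(c)}
    → {clear(a), clear(c), handempty, ontable(c)}
  through step 3 (putdown(f)): drop {handempty}, keep {clear(a), clear(c), ontable(c)}, require {holding(f)}
    → {clear(a), clear(c), holding(f), ontable(c)}
  through step 2 (pickup(f)): drop {holding(f)}, keep {clear(a), clear(c), ontable(c)}, require {clear(f), handempty, ontable(f)}
    → {clear(a), clear(c), clear(f), handempty, ontable(c), ontable(f)}
  through step 1 (putdown(c)): drop {clear(c), handempty, ontable(c)}, keep {clear(a), clear(f), ontable(f)}, require {holding(c)}
    → {clear(a), clear(f), holding(c), ontable(f)}

== RESULT ==
["clear(a)", "clear(f)", "holding(c)", "ontable(f)"]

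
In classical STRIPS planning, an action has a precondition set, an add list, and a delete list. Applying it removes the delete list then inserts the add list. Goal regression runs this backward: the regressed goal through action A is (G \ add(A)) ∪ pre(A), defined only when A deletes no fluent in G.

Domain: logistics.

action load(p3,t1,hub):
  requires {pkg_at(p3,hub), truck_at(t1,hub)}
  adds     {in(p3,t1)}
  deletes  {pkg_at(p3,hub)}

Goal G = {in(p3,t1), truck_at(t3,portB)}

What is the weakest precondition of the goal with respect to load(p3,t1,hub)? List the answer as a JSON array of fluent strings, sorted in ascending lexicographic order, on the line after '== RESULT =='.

Regress:
  G ∩ del = {}  (empty — regression defined)
  G \ add = {in(p3,t1), truck_at(t3,portB)} \ {in(p3,t1)} = {truck_at(t3,portB)}
  ∪ pre   = {truck_at(t3,portB)} ∪ {pkg_at(p3,hub), truck_at(t1,hub)}
          = {pkg_at(p3,hub), truck_at(t1,hub), truck_at(t3,portB)}

== RESULT ==
["pkg_at(p3,hub)", "truck_at(t1,hub)", "truck_at(t3,portB)"]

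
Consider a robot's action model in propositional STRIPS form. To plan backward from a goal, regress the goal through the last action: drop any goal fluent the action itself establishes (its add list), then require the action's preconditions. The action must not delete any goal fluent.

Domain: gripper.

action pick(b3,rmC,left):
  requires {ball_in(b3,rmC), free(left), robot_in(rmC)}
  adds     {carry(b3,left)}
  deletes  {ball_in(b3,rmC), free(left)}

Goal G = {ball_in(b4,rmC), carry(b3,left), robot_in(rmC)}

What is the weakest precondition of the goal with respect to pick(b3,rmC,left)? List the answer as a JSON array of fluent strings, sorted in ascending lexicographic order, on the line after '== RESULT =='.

Compute (G \ add) ∪ pre:
  G ∩ del = {}  (empty — regression defined)
  G \ add = {ball_in(b4,rmC), carry(b3,left), robot_in(rmC)} \ {carry(b3,left)} = {ball_in(b4,rmC), robot_in(rmC)}
  ∪ pre   = {ball_in(b4,rmC), robot_in(rmC)} ∪ {ball_in(b3,rmC), free(left), robot_in(rmC)}
          = {ball_in(b3,rmC), ball_in(b4,rmC), free(left), robot_in(rmC)}

== RESULT ==
["ball_in(b3,rmC)", "ball_in(b4,rmC)", "free(left)", "robot_in(rmC)"]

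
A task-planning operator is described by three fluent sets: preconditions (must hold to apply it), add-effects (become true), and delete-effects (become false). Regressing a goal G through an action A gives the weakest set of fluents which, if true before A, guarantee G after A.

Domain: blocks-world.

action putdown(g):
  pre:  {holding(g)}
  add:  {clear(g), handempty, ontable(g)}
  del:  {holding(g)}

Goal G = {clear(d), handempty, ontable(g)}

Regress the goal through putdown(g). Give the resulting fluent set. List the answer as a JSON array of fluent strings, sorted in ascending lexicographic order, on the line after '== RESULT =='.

Regress:
  G ∩ del = {}  (empty — regression defined)
  G \ add = {clear(d), handempty, ontable(g)} \ {clear(g), handempty, ontable(g)} = {clear(d)}
  ∪ pre   = {clear(d)} ∪ {holding(g)}
          = {clear(d), holding(g)}

== RESULT ==
["clear(d)", "holding(g)"]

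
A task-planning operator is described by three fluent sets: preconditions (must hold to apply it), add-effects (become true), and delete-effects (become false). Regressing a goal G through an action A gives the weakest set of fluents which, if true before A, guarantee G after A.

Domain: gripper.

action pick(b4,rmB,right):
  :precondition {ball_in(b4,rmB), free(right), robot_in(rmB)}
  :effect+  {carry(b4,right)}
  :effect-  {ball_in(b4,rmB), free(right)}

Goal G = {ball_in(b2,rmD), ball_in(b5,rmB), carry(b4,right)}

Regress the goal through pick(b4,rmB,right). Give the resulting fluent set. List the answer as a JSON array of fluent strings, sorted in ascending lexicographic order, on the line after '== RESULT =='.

Regress:
  G ∩ del = {}  (empty — regression defined)
  G \ add = {ball_in(b2,rmD), ball_in(b5,rmB), carry(b4,right)} \ {carry(b4,right)} = {ball_in(b2,rmD), ball_in(b5,rmB)}
  ∪ pre   = {ball_in(b2,rmD), ball_in(b5,rmB)} ∪ {ball_in(b4,rmB), free(right), robot_in(rmB)}
          = {ball_in(b2,rmD), ball_in(b4,rmB), ball_in(b5,rmB), free(right), robot_in(rmB)}

== RESULT ==
["ball_in(b2,rmD)", "ball_in(b4,rmB)", "ball_in(b5,rmB)", "free(right)", "robot_in(rmB)"]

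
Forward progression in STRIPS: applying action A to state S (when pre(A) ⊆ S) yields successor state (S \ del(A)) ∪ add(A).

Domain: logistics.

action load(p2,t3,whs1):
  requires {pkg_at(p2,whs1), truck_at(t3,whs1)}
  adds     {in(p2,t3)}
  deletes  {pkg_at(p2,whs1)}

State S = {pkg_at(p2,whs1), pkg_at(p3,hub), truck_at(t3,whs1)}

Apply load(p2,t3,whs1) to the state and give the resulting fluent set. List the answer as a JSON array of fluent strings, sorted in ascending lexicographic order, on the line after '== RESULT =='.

Progress:
  pre ⊆ S: {pkg_at(p2,whs1), truck_at(t3,whs1)} ⊆ S  — applicable
  S \ del = {pkg_at(p3,hub), truck_at(t3,whs1)}
  ∪ add   = {in(p2,t3), pkg_at(p3,hub), truck_at(t3,whs1)}

== RESULT ==
["in(p2,t3)", "pkg_at(p3,hub)", "truck_at(t3,whs1)"]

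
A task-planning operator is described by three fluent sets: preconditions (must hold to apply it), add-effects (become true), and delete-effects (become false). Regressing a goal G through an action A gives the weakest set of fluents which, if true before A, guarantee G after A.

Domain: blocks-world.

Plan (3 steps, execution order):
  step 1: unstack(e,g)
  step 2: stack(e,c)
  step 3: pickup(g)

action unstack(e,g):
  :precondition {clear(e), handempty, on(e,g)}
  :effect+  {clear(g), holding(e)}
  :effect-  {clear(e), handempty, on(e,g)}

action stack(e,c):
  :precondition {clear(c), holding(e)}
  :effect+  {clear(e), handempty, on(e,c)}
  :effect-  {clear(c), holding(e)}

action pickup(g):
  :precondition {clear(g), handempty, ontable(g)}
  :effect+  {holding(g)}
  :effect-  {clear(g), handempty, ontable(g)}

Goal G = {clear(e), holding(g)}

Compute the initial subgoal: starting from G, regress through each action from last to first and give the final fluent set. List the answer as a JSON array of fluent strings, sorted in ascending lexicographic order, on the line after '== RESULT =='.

Work backward from the goal:
  through step 3 (pickup(g)): drop {holding(g)}, keep {clear(e)}, require {clear(g), handempty, ontable(g)}
    → {clear(e), clear(g), handempty, ontable(g)}
  through step 2 (stack(e,c)): drop {clear(e), handempty}, keep {clear(g), ontable(g)}, require {clear(c), holding(e)}
    → {clear(c), clear(g), holding(e), ontable(g)}
  through step 1 (unstack(e,g)): drop {clear(g), holding(e)}, keep {clear(c), ontable(g)}, require {clear(e), handempty, on(e,g)}
    → {clear(c), clear(e), handempty, on(e,g), ontable(g)}

== RESULT ==
["clear(c)", "clear(e)", "handempty", "on(e,g)", "ontable(g)"]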